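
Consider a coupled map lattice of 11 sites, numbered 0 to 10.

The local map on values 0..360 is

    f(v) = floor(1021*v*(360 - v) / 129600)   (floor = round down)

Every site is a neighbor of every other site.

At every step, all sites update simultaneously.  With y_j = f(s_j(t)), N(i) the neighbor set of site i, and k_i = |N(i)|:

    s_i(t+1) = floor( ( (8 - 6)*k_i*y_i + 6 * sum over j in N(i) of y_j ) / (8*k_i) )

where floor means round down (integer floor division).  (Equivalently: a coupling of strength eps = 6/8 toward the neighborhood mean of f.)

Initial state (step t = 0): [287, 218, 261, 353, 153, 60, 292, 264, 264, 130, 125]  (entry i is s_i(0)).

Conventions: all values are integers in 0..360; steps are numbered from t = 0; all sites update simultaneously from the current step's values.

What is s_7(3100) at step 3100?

Answer: s_7(3100) = 233
Key observation: The state at step 18, [233, 233, 233, 233, 233, 233, 233, 233, 233, 233, 233], reappears at step 19: the system is in a cycle of period 1 from step 18 on.  Therefore the state at step 3100 equals the state at step 18 + ((3100 - 18) mod 1) = 18, which is [233, 233, 233, 233, 233, 233, 233, 233, 233, 233, 233].

Derivation:
t=0: [287, 218, 261, 353, 153, 60, 292, 264, 264, 130, 125]
t=1: [181, 195, 188, 156, 196, 177, 180, 187, 187, 194, 193]
t=2: [253, 253, 253, 252, 253, 253, 253, 253, 253, 253, 253]
t=3: [213, 213, 213, 213, 213, 213, 213, 213, 213, 213, 213]
t=4: [246, 246, 246, 246, 246, 246, 246, 246, 246, 246, 246]
t=5: [220, 220, 220, 220, 220, 220, 220, 220, 220, 220, 220]
t=6: [242, 242, 242, 242, 242, 242, 242, 242, 242, 242, 242]
t=7: [224, 224, 224, 224, 224, 224, 224, 224, 224, 224, 224]
t=8: [239, 239, 239, 239, 239, 239, 239, 239, 239, 239, 239]
t=9: [227, 227, 227, 227, 227, 227, 227, 227, 227, 227, 227]
t=10: [237, 237, 237, 237, 237, 237, 237, 237, 237, 237, 237]
t=11: [229, 229, 229, 229, 229, 229, 229, 229, 229, 229, 229]
t=12: [236, 236, 236, 236, 236, 236, 236, 236, 236, 236, 236]
t=13: [230, 230, 230, 230, 230, 230, 230, 230, 230, 230, 230]
t=14: [235, 235, 235, 235, 235, 235, 235, 235, 235, 235, 235]
t=15: [231, 231, 231, 231, 231, 231, 231, 231, 231, 231, 231]
t=16: [234, 234, 234, 234, 234, 234, 234, 234, 234, 234, 234]
t=17: [232, 232, 232, 232, 232, 232, 232, 232, 232, 232, 232]
t=18: [233, 233, 233, 233, 233, 233, 233, 233, 233, 233, 233]
t=19: [233, 233, 233, 233, 233, 233, 233, 233, 233, 233, 233]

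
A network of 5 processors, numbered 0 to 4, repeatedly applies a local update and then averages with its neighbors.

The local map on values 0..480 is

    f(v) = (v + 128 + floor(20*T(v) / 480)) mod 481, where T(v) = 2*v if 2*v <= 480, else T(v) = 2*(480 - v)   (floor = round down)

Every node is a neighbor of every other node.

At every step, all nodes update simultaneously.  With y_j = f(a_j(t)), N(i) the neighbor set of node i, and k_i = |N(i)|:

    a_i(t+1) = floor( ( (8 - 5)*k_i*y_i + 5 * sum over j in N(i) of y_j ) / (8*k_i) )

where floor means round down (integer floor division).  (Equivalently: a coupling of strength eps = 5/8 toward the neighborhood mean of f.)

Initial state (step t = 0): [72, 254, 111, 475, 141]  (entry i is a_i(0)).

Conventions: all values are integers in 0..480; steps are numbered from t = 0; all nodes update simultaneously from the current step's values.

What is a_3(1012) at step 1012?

Simulating step by step:
t=0: [72, 254, 111, 475, 141]
t=1: [241, 283, 250, 222, 257]
t=2: [394, 403, 396, 390, 398]
t=3: [49, 51, 49, 48, 50]
t=4: [181, 181, 181, 181, 181]
t=5: [324, 324, 324, 324, 324]
t=6: [465, 465, 465, 465, 465]
t=7: [113, 113, 113, 113, 113]
t=8: [250, 250, 250, 250, 250]
t=9: [397, 397, 397, 397, 397]
t=10: [50, 50, 50, 50, 50]
t=11: [182, 182, 182, 182, 182]
t=12: [325, 325, 325, 325, 325]
t=13: [465, 465, 465, 465, 465]

Answer: a_3(1012) = 182
Key observation: The state at step 6, [465, 465, 465, 465, 465], reappears at step 13: the system is in a cycle of period 7 from step 6 on.  Therefore the state at step 1012 equals the state at step 6 + ((1012 - 6) mod 7) = 11, which is [182, 182, 182, 182, 182].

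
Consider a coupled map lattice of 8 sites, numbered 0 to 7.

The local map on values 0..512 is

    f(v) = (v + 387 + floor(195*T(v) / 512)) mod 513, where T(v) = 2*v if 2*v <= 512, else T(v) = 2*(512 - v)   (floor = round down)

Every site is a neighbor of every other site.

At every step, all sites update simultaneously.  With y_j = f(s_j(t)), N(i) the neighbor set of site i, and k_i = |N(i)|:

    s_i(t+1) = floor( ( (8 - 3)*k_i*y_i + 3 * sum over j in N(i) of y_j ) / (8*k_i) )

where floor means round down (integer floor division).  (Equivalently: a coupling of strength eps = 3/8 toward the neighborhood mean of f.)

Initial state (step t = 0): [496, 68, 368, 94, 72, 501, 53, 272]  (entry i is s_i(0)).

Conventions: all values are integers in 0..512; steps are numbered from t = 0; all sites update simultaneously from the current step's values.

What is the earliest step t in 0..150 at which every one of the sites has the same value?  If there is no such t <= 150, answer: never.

Answer: 6
Key observation: Synchronization is absorbing here: once all sites are equal they stay equal, and step 6 is the first all-equal step.

Derivation:
t=0: [496, 68, 368, 94, 72, 501, 53, 272]  (not all equal)
t=1: [350, 421, 332, 154, 132, 351, 406, 319]  (not all equal)
t=2: [324, 334, 322, 208, 186, 324, 331, 320]  (not all equal)
t=3: [328, 329, 327, 270, 248, 328, 328, 327]  (not all equal)
t=4: [339, 339, 338, 331, 321, 339, 339, 338]  (not all equal)
t=5: [343, 343, 343, 342, 341, 343, 343, 343]  (not all equal)
t=6: [345, 345, 345, 345, 345, 345, 345, 345]  (all equal)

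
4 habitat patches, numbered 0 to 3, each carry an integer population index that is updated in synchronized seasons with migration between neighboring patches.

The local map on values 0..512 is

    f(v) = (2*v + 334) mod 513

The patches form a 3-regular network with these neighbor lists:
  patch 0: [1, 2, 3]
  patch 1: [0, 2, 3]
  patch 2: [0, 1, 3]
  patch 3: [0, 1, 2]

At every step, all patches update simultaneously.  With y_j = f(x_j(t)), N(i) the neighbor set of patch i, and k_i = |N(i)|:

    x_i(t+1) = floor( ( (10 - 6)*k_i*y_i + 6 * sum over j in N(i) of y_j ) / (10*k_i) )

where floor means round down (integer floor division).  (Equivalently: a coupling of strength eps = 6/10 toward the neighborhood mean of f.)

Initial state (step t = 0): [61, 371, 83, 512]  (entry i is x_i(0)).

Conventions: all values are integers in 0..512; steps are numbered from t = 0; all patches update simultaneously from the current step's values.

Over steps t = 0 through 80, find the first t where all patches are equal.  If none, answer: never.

Answer: 13
Key observation: Synchronization is absorbing here: once all patches are equal they stay equal, and step 13 is the first all-equal step.

Derivation:
t=0: [61, 371, 83, 512]  (not all equal)
t=1: [358, 277, 367, 334]  (not all equal)
t=2: [190, 261, 194, 283]  (not all equal)
t=3: [268, 296, 269, 305]  (not all equal)
t=4: [383, 394, 383, 398]  (not all equal)
t=5: [84, 88, 84, 90]  (not all equal)
t=6: [403, 405, 403, 303]  (not all equal)
t=7: [177, 178, 177, 240]  (not all equal)
t=8: [200, 201, 200, 225]  (not all equal)
t=9: [231, 231, 231, 241]  (not all equal)
t=10: [287, 287, 287, 291]  (not all equal)
t=11: [396, 396, 396, 398]  (not all equal)
t=12: [100, 100, 100, 101]  (not all equal)
t=13: [21, 21, 21, 21]  (all equal)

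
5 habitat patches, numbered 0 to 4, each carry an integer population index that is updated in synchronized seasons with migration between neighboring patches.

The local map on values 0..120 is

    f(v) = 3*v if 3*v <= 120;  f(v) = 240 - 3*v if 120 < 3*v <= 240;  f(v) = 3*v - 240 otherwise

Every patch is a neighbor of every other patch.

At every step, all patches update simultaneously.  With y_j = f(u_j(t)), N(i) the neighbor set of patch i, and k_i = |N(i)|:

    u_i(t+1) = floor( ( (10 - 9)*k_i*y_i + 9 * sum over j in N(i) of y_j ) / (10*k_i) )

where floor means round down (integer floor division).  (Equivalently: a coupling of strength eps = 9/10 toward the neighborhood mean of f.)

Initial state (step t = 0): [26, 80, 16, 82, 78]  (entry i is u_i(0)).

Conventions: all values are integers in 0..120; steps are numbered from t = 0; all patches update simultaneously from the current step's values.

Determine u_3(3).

Answer: u_3(3) = 5

Derivation:
t=0: [26, 80, 16, 82, 78]
t=1: [21, 31, 25, 30, 30]
t=2: [84, 80, 83, 81, 81]
t=3: [4, 6, 4, 5, 5]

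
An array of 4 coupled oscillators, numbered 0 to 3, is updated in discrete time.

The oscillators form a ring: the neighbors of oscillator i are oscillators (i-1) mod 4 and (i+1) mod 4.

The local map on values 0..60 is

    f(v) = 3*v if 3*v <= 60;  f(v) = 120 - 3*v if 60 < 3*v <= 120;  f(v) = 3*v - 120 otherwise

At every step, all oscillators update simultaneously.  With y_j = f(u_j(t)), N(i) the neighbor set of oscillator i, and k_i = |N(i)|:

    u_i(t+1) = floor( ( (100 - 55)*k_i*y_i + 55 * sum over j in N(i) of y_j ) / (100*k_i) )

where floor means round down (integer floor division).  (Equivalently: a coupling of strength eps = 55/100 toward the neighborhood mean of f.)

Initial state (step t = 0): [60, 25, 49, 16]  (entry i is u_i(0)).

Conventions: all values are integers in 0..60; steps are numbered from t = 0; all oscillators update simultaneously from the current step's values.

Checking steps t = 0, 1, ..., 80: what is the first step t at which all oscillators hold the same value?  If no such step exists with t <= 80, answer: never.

Answer: 11
Key observation: Synchronization is absorbing here: once all oscillators are equal they stay equal, and step 11 is the first all-equal step.

Derivation:
t=0: [60, 25, 49, 16]  (not all equal)
t=1: [52, 44, 37, 45]  (not all equal)
t=2: [23, 17, 11, 19]  (not all equal)
t=3: [52, 46, 44, 48]  (not all equal)
t=4: [27, 21, 16, 24]  (not all equal)
t=5: [46, 49, 50, 45]  (not all equal)
t=6: [19, 25, 25, 19]  (not all equal)
t=7: [53, 48, 48, 53]  (not all equal)
t=8: [34, 28, 28, 34]  (not all equal)
t=9: [22, 31, 31, 22]  (not all equal)
t=10: [46, 34, 34, 46]  (not all equal)
t=11: [18, 18, 18, 18]  (all equal)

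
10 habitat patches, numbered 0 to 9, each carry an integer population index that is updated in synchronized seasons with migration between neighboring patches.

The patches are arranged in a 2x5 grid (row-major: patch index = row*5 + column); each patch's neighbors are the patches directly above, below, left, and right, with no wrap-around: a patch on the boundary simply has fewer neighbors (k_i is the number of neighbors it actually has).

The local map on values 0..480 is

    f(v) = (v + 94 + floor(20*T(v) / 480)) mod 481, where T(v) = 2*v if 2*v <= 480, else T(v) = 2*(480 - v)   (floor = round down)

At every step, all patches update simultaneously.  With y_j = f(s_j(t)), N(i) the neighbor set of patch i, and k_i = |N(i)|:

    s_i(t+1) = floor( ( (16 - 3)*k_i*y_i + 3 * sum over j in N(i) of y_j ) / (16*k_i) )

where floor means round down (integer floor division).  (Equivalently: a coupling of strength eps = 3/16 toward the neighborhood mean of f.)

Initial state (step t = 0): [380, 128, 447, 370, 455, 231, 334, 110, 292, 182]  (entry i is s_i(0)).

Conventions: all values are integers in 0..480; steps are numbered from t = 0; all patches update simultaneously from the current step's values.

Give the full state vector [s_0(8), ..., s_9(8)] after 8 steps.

Answer: [396, 381, 379, 204, 388, 435, 313, 378, 222, 437]

Derivation:
t=0: [380, 128, 447, 370, 455, 231, 334, 110, 292, 182]
t=1: [54, 219, 107, 417, 128, 320, 406, 229, 386, 280]
t=2: [194, 293, 214, 56, 228, 363, 89, 292, 52, 339]
t=3: [328, 377, 323, 176, 333, 424, 233, 367, 184, 406]
t=4: [401, 464, 426, 303, 385, 106, 343, 448, 286, 88]
t=5: [43, 95, 69, 361, 60, 212, 385, 106, 363, 191]
t=6: [162, 178, 190, 426, 200, 276, 49, 208, 439, 302]
t=7: [281, 277, 283, 76, 294, 353, 181, 290, 92, 367]
t=8: [396, 381, 379, 204, 388, 435, 313, 378, 222, 437]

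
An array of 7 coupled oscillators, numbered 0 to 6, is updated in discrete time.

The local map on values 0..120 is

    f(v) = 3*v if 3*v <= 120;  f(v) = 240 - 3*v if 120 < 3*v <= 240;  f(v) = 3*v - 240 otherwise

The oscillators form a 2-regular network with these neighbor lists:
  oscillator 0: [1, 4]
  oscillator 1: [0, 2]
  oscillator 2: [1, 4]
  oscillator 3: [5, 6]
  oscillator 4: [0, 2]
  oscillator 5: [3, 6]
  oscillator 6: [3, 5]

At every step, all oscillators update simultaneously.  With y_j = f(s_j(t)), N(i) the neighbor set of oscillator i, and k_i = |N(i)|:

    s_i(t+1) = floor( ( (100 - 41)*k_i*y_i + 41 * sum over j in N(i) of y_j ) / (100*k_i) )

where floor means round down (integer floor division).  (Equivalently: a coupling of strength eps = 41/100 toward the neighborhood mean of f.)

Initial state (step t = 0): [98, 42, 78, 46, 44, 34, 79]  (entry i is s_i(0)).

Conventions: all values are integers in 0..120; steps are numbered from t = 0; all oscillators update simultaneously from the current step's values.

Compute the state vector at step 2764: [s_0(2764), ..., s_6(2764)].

Answer: [90, 90, 90, 21, 90, 21, 21]
Key observation: The state at step 31, [30, 30, 30, 87, 30, 87, 87], reappears at step 35: the system is in a cycle of period 4 from step 31 on.  Therefore the state at step 2764 equals the state at step 31 + ((2764 - 31) mod 4) = 32, which is [90, 90, 90, 21, 90, 21, 21].

Derivation:
t=0: [98, 42, 78, 46, 44, 34, 79]
t=1: [77, 79, 49, 81, 76, 81, 43]
t=2: [8, 22, 57, 25, 27, 25, 66]
t=3: [44, 58, 70, 68, 66, 68, 55]
t=4: [85, 67, 39, 43, 53, 43, 59]
t=5: [33, 50, 93, 101, 74, 101, 82]
t=6: [80, 81, 45, 51, 38, 51, 29]
t=7: [23, 23, 85, 87, 88, 87, 87]
t=8: [59, 57, 27, 21, 31, 21, 21]
t=9: [70, 70, 81, 63, 84, 63, 63]
t=10: [26, 24, 10, 51, 13, 51, 51]
t=11: [68, 64, 40, 87, 45, 87, 87]
t=12: [52, 60, 102, 21, 93, 21, 21]
t=13: [69, 66, 59, 63, 53, 63, 63]
t=14: [44, 44, 62, 51, 67, 51, 51]
t=15: [93, 96, 61, 87, 56, 87, 87]
t=16: [47, 48, 58, 21, 62, 21, 21]
t=17: [89, 90, 69, 63, 65, 63, 63]
t=18: [31, 30, 34, 51, 38, 51, 51]
t=19: [96, 93, 102, 87, 107, 87, 87]
t=20: [52, 46, 63, 21, 71, 21, 21]
t=21: [76, 87, 56, 63, 43, 63, 63]
t=22: [34, 29, 69, 51, 82, 51, 51]
t=23: [79, 79, 38, 87, 31, 87, 87]
t=24: [21, 25, 86, 21, 78, 21, 21]
t=25: [53, 60, 27, 63, 20, 63, 63]
t=26: [72, 68, 72, 51, 68, 51, 51]
t=27: [28, 31, 28, 87, 31, 87, 87]
t=28: [87, 89, 87, 21, 89, 21, 21]
t=29: [23, 24, 23, 63, 24, 63, 63]
t=30: [70, 70, 70, 51, 70, 51, 51]
t=31: [30, 30, 30, 87, 30, 87, 87]
t=32: [90, 90, 90, 21, 90, 21, 21]
t=33: [30, 30, 30, 63, 30, 63, 63]
t=34: [90, 90, 90, 51, 90, 51, 51]
t=35: [30, 30, 30, 87, 30, 87, 87]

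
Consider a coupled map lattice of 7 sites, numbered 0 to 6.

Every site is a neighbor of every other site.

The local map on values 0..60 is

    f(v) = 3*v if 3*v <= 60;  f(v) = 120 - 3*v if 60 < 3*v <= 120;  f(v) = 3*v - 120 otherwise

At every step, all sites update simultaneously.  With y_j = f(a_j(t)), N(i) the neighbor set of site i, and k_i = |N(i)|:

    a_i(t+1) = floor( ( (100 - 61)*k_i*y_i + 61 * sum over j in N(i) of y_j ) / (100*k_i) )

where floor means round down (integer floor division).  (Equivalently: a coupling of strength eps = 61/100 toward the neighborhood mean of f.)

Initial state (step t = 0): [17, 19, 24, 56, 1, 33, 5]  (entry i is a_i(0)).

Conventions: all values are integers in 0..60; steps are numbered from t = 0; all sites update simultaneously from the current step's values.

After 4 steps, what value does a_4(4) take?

Simulating step by step:
t=0: [17, 19, 24, 56, 1, 33, 5]
t=1: [39, 41, 38, 38, 25, 30, 29]
t=2: [13, 13, 14, 14, 25, 21, 22]
t=3: [43, 43, 44, 44, 45, 48, 47]
t=4: [12, 12, 13, 13, 14, 17, 16]

Answer: a_4(4) = 14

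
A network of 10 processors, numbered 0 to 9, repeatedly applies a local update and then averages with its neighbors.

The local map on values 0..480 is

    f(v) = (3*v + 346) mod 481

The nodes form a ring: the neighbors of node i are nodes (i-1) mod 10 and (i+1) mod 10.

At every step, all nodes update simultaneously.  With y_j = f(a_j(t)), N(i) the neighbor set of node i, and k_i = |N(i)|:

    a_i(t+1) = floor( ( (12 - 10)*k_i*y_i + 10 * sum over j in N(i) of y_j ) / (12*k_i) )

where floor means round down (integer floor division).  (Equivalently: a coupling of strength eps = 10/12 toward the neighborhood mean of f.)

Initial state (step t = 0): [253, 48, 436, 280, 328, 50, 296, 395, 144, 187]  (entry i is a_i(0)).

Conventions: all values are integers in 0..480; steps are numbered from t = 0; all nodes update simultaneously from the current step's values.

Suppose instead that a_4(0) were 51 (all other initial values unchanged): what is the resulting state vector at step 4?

Answer: [186, 251, 203, 282, 255, 373, 305, 348, 271, 298]
Key observation: This trace re-runs the system from the modified initial state.

Derivation:
t=0: [253, 48, 436, 280, 51, 50, 296, 395, 144, 187]
t=1: [205, 149, 132, 132, 102, 123, 88, 251, 263, 254]
t=2: [270, 360, 282, 223, 234, 164, 176, 148, 146, 296]
t=3: [339, 254, 253, 140, 185, 259, 343, 341, 292, 252]
t=4: [186, 251, 203, 282, 255, 373, 305, 348, 271, 298]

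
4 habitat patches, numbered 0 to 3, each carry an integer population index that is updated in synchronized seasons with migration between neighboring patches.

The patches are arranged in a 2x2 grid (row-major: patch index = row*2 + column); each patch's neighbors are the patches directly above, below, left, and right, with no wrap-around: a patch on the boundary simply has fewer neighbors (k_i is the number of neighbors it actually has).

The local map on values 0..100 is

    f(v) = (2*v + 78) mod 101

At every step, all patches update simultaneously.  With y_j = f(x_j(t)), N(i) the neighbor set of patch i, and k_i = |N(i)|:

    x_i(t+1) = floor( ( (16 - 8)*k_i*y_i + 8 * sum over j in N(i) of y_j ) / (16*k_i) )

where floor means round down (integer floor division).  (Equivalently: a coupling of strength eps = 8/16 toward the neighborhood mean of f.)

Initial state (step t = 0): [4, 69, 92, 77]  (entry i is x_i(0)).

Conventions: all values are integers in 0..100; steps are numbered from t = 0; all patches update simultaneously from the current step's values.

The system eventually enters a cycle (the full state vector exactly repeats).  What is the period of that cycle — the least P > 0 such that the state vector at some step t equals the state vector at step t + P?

Simulating step by step:
t=0: [4, 69, 92, 77]
t=1: [61, 36, 59, 33]
t=2: [85, 60, 83, 57]
t=3: [57, 82, 55, 80]
t=4: [77, 51, 75, 49]
t=5: [41, 65, 39, 63]
t=6: [44, 18, 42, 16]
t=7: [51, 25, 49, 23]
t=8: [65, 39, 63, 37]
t=9: [17, 41, 15, 39]
t=10: [22, 46, 20, 44]
t=11: [32, 56, 30, 54]
t=12: [52, 76, 50, 74]
t=13: [66, 40, 64, 38]
t=14: [19, 43, 17, 41]
t=15: [26, 50, 24, 48]
t=16: [40, 64, 38, 62]
t=17: [42, 16, 40, 14]
t=18: [47, 21, 45, 19]
t=19: [57, 31, 55, 29]
t=20: [77, 51, 75, 49]

Answer: 16
Key observation: The state at step 4, [77, 51, 75, 49], reappears at step 20 — and no state repeats earlier — so the cycle the system enters has period 16.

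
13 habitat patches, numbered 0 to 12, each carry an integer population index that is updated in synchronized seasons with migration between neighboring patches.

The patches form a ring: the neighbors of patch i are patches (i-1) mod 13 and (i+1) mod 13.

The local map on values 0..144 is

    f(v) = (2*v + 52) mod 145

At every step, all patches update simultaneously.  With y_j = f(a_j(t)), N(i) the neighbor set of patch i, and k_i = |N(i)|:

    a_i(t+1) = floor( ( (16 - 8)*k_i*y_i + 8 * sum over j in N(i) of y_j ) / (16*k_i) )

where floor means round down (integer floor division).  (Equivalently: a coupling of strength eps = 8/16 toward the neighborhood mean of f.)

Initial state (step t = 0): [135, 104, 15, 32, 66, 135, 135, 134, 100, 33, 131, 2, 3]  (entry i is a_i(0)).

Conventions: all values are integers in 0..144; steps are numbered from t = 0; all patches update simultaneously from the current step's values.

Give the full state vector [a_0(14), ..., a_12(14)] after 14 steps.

Answer: [35, 35, 35, 42, 86, 103, 78, 81, 93, 86, 63, 41, 37]

Derivation:
t=0: [135, 104, 15, 32, 66, 135, 135, 134, 100, 33, 131, 2, 3]
t=1: [59, 86, 98, 88, 56, 33, 31, 49, 90, 91, 55, 48, 51]
t=2: [34, 71, 92, 72, 59, 92, 87, 52, 67, 70, 31, 8, 11]
t=3: [90, 77, 70, 54, 48, 72, 66, 36, 35, 62, 85, 81, 84]
t=4: [77, 64, 42, 20, 18, 36, 63, 102, 99, 65, 63, 72, 76]
t=5: [54, 66, 99, 102, 98, 92, 75, 90, 89, 53, 38, 48, 57]
t=6: [22, 49, 90, 107, 102, 85, 73, 79, 67, 59, 68, 38, 15]
t=7: [69, 48, 75, 110, 105, 79, 62, 56, 43, 33, 59, 95, 97]
t=8: [48, 27, 61, 107, 106, 69, 36, 51, 103, 99, 66, 80, 86]
t=9: [47, 61, 71, 97, 101, 83, 75, 63, 85, 90, 62, 63, 57]
t=10: [13, 27, 57, 90, 98, 78, 55, 50, 68, 70, 45, 29, 19]
t=11: [88, 77, 58, 74, 89, 61, 26, 18, 35, 69, 110, 113, 92]
t=12: [79, 57, 40, 54, 63, 61, 81, 100, 94, 84, 108, 121, 99]
t=13: [64, 59, 75, 48, 27, 40, 68, 94, 93, 92, 81, 59, 69]
t=14: [35, 35, 35, 42, 86, 103, 78, 81, 93, 86, 63, 41, 37]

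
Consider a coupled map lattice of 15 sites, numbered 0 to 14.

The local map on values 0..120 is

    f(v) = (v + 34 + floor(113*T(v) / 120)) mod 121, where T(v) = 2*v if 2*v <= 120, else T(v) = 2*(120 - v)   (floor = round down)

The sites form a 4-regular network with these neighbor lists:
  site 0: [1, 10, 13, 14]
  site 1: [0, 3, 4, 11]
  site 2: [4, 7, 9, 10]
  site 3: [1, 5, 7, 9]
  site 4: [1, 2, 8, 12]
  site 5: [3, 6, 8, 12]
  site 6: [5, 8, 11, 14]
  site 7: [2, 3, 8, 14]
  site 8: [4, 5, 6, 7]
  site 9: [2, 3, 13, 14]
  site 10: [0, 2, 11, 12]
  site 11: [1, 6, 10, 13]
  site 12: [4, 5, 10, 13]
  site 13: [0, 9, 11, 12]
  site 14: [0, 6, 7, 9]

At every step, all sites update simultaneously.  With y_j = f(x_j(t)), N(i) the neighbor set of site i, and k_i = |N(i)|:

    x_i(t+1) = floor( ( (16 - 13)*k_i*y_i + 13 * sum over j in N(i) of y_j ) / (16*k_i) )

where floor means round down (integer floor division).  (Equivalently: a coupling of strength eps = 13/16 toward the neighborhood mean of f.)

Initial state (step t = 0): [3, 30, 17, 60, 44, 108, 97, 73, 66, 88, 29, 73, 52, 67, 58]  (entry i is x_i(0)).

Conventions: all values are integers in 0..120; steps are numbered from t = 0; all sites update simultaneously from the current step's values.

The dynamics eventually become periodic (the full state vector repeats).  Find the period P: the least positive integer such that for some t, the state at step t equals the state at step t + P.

Answer: 2
Key observation: The state at step 6, [73, 73, 73, 73, 73, 73, 73, 74, 74, 73, 73, 73, 73, 73, 73], reappears at step 8 — and no state repeats earlier — so the cycle the system enters has period 2.

Derivation:
t=0: [3, 30, 17, 60, 44, 108, 97, 73, 66, 88, 29, 73, 52, 67, 58]
t=1: [88, 71, 74, 76, 77, 65, 66, 80, 57, 78, 74, 88, 68, 63, 61]
t=2: [75, 67, 70, 73, 74, 77, 76, 74, 75, 76, 69, 74, 76, 70, 72]
t=3: [76, 74, 74, 73, 74, 71, 72, 74, 71, 74, 74, 75, 73, 72, 72]
t=4: [73, 72, 73, 73, 73, 74, 74, 74, 74, 74, 72, 73, 74, 72, 73]
t=5: [74, 74, 73, 73, 73, 73, 73, 73, 73, 74, 73, 74, 74, 73, 73]
t=6: [73, 73, 73, 73, 73, 73, 73, 74, 74, 73, 73, 73, 73, 73, 73]
t=7: [74, 74, 73, 73, 73, 73, 73, 73, 73, 74, 74, 74, 74, 74, 73]
t=8: [73, 73, 73, 73, 73, 73, 73, 74, 74, 73, 73, 73, 73, 73, 73]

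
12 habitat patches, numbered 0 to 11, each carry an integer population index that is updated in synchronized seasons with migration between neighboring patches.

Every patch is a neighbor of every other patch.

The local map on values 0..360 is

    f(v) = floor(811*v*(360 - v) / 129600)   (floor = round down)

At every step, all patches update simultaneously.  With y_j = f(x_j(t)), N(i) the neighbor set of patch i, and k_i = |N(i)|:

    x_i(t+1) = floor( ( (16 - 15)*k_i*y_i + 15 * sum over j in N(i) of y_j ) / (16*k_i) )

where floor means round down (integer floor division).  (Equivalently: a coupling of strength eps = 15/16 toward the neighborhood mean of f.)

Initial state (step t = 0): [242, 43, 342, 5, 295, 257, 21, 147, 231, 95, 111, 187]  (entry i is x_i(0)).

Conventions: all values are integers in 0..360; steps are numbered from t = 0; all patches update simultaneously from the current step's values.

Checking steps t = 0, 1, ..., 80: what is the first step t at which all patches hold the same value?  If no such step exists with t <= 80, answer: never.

Answer: 2
Key observation: Synchronization is absorbing here: once all patches are equal they stay equal, and step 2 is the first all-equal step.

Derivation:
t=0: [242, 43, 342, 5, 295, 257, 21, 147, 231, 95, 111, 187]  (not all equal)
t=1: [128, 130, 131, 132, 129, 128, 131, 127, 128, 128, 128, 127]  (not all equal)
t=2: [185, 185, 185, 185, 185, 185, 185, 185, 185, 185, 185, 185]  (all equal)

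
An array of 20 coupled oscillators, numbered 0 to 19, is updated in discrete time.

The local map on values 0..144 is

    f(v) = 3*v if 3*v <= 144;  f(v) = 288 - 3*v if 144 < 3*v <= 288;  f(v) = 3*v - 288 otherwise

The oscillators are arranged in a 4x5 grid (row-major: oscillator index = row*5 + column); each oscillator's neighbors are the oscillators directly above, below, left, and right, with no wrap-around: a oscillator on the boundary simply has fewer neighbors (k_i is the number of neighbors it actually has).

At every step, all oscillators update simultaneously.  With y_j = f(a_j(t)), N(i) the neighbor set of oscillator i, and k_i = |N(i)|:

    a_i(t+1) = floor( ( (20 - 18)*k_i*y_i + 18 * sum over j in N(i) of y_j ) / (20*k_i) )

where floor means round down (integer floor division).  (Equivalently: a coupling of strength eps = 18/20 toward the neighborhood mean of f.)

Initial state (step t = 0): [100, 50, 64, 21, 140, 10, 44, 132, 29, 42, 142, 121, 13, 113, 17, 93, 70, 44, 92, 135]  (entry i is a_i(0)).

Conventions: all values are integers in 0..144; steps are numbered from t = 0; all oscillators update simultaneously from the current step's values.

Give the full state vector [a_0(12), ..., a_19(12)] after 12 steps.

Simulating step by step:
t=0: [100, 50, 64, 21, 140, 10, 44, 132, 29, 42, 142, 121, 13, 113, 17, 93, 70, 44, 92, 135]
t=1: [76, 85, 102, 100, 98, 87, 92, 90, 87, 93, 48, 94, 86, 47, 93, 98, 72, 51, 91, 40]
t=2: [33, 30, 20, 16, 10, 67, 20, 21, 43, 13, 26, 58, 70, 32, 81, 97, 51, 48, 120, 22]
t=3: [89, 74, 66, 70, 42, 79, 85, 79, 68, 65, 69, 90, 101, 82, 64, 96, 91, 99, 99, 59]
t=4: [54, 49, 67, 97, 89, 45, 45, 55, 67, 101, 28, 34, 28, 50, 83, 43, 9, 12, 49, 58]
t=5: [136, 118, 88, 58, 10, 117, 126, 100, 71, 45, 118, 84, 98, 92, 84, 62, 82, 79, 100, 92]
t=6: [70, 76, 60, 50, 115, 89, 48, 45, 68, 55, 66, 49, 25, 30, 51, 58, 60, 23, 23, 22]
t=7: [44, 105, 110, 88, 123, 95, 94, 105, 117, 95, 91, 107, 105, 90, 97, 100, 108, 82, 74, 98]
t=8: [26, 56, 27, 58, 20, 46, 20, 33, 22, 44, 15, 22, 29, 37, 8, 24, 29, 42, 26, 31]
t=9: [123, 77, 108, 73, 116, 68, 101, 76, 109, 58, 87, 69, 99, 68, 103, 66, 87, 88, 106, 55]
t=10: [71, 45, 59, 47, 88, 45, 64, 28, 77, 47, 79, 25, 56, 30, 98, 33, 61, 22, 72, 35]
t=11: [129, 98, 119, 71, 129, 80, 106, 94, 108, 40, 97, 91, 82, 66, 101, 80, 82, 95, 85, 45]
t=12: [34, 60, 33, 68, 97, 44, 19, 40, 69, 57, 33, 27, 29, 37, 105, 25, 24, 35, 71, 35]

Answer: [34, 60, 33, 68, 97, 44, 19, 40, 69, 57, 33, 27, 29, 37, 105, 25, 24, 35, 71, 35]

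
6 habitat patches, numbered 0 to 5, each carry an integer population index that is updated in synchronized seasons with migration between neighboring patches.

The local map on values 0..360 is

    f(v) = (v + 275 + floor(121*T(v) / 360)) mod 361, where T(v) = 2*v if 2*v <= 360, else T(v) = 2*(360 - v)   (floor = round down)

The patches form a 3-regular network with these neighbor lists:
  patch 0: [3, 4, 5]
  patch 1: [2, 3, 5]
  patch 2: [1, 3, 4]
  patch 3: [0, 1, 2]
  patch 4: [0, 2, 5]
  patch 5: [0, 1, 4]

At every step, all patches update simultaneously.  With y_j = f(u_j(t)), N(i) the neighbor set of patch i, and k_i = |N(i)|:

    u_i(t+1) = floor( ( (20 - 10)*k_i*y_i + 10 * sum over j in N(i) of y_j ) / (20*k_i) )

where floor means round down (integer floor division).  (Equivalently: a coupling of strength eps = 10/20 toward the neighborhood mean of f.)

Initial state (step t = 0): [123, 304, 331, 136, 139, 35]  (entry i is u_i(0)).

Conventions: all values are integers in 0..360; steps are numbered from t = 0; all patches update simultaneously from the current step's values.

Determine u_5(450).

Simulating step by step:
t=0: [123, 304, 331, 136, 139, 35]
t=1: [162, 250, 222, 176, 192, 253]
t=2: [202, 230, 224, 212, 217, 225]
t=3: [224, 229, 228, 226, 226, 227]
t=4: [229, 230, 230, 230, 229, 230]
t=5: [231, 231, 231, 231, 231, 231]
t=6: [231, 231, 231, 231, 231, 231]

Answer: u_5(450) = 231
Key observation: The state at step 5, [231, 231, 231, 231, 231, 231], reappears at step 6: the system is in a cycle of period 1 from step 5 on.  Therefore the state at step 450 equals the state at step 5 + ((450 - 5) mod 1) = 5, which is [231, 231, 231, 231, 231, 231].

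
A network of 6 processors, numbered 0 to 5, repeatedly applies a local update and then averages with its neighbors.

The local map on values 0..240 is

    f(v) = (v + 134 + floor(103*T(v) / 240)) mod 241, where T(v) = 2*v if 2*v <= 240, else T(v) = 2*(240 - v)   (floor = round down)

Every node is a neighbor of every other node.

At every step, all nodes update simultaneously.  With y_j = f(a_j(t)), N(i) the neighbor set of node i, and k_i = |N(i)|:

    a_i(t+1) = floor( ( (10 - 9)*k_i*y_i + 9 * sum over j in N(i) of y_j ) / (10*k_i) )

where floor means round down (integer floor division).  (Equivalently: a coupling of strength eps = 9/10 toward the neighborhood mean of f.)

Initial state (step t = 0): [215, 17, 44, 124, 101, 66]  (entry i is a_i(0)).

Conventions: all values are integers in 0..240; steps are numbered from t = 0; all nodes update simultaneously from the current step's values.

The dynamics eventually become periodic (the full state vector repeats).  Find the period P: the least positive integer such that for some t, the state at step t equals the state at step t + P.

Simulating step by step:
t=0: [215, 17, 44, 124, 101, 66]
t=1: [119, 116, 112, 120, 123, 128]
t=2: [111, 112, 112, 111, 111, 111]
t=3: [99, 99, 99, 99, 99, 99]
t=4: [76, 76, 76, 76, 76, 76]
t=5: [34, 34, 34, 34, 34, 34]
t=6: [197, 197, 197, 197, 197, 197]
t=7: [126, 126, 126, 126, 126, 126]
t=8: [116, 116, 116, 116, 116, 116]
t=9: [108, 108, 108, 108, 108, 108]
t=10: [93, 93, 93, 93, 93, 93]
t=11: [65, 65, 65, 65, 65, 65]
t=12: [13, 13, 13, 13, 13, 13]
t=13: [158, 158, 158, 158, 158, 158]
t=14: [121, 121, 121, 121, 121, 121]
t=15: [116, 116, 116, 116, 116, 116]

Answer: 7
Key observation: The state at step 8, [116, 116, 116, 116, 116, 116], reappears at step 15 — and no state repeats earlier — so the cycle the system enters has period 7.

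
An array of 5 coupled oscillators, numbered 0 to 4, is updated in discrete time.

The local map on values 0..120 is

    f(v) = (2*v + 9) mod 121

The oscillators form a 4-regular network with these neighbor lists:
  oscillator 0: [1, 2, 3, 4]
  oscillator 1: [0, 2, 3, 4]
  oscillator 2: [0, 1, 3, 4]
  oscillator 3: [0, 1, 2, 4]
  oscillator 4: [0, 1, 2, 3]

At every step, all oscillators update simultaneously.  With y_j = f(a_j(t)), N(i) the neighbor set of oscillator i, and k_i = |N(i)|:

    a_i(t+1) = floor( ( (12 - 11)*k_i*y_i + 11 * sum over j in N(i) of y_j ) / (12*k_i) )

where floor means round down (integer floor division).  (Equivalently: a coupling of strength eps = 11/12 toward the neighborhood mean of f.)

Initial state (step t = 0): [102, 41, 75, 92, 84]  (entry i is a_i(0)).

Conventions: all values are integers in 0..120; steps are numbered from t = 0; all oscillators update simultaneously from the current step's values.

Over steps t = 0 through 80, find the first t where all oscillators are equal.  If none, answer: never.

Simulating step by step:
t=0: [102, 41, 75, 92, 84]  (not all equal)
t=1: [66, 66, 74, 69, 71]  (not all equal)
t=2: [27, 27, 25, 26, 25]  (not all equal)
t=3: [60, 60, 61, 61, 61]  (not all equal)
t=4: [9, 9, 9, 9, 9]  (all equal)

Answer: 4
Key observation: Synchronization is absorbing here: once all oscillators are equal they stay equal, and step 4 is the first all-equal step.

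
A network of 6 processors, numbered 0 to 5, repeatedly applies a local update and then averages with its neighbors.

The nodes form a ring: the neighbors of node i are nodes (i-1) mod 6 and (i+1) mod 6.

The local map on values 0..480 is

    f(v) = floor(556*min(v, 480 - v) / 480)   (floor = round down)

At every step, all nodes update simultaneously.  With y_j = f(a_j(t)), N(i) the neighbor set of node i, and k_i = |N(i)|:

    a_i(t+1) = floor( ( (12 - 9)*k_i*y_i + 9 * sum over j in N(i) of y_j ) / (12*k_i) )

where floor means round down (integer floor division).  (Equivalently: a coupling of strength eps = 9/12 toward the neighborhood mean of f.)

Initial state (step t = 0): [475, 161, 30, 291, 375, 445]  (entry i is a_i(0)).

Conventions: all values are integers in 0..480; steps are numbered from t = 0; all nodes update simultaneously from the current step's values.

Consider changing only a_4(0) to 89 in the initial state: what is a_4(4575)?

Answer: a_4(4575) = 236
Key observation: The state at step 16, [272, 272, 272, 273, 272, 272], reappears at step 28: the system is in a cycle of period 12 from step 16 on.  Therefore the state at step 4575 equals the state at step 16 + ((4575 - 16) mod 12) = 27, which is [235, 235, 236, 236, 236, 235].

Derivation:
t=0: [475, 161, 30, 291, 89, 445]
t=1: [86, 61, 160, 105, 122, 50]
t=2: [72, 124, 117, 152, 102, 104]
t=3: [119, 117, 153, 138, 140, 105]
t=4: [130, 151, 154, 166, 145, 142]
t=5: [164, 166, 181, 177, 175, 159]
t=6: [188, 197, 201, 205, 196, 192]
t=7: [223, 225, 232, 231, 228, 222]
t=8: [258, 262, 264, 266, 262, 260]
t=9: [254, 253, 249, 250, 250, 254]
t=10: [261, 263, 264, 266, 264, 262]
t=11: [251, 251, 249, 249, 249, 251]
t=12: [265, 265, 266, 267, 266, 265]
t=13: [249, 248, 247, 246, 247, 248]
t=14: [267, 268, 269, 269, 269, 268]
t=15: [245, 245, 244, 244, 244, 245]
t=16: [272, 272, 272, 273, 272, 272]
t=17: [240, 240, 239, 239, 239, 240]
t=18: [278, 277, 276, 276, 276, 277]
t=19: [234, 234, 235, 236, 235, 234]
t=20: [271, 271, 272, 272, 272, 271]
t=21: [242, 241, 240, 240, 240, 241]
t=22: [275, 276, 277, 278, 277, 276]
t=23: [236, 236, 234, 234, 234, 236]
t=24: [273, 272, 271, 271, 271, 272]
t=25: [239, 240, 241, 242, 241, 240]
t=26: [277, 276, 276, 275, 276, 276]
t=27: [235, 235, 236, 236, 236, 235]
t=28: [272, 272, 272, 273, 272, 272]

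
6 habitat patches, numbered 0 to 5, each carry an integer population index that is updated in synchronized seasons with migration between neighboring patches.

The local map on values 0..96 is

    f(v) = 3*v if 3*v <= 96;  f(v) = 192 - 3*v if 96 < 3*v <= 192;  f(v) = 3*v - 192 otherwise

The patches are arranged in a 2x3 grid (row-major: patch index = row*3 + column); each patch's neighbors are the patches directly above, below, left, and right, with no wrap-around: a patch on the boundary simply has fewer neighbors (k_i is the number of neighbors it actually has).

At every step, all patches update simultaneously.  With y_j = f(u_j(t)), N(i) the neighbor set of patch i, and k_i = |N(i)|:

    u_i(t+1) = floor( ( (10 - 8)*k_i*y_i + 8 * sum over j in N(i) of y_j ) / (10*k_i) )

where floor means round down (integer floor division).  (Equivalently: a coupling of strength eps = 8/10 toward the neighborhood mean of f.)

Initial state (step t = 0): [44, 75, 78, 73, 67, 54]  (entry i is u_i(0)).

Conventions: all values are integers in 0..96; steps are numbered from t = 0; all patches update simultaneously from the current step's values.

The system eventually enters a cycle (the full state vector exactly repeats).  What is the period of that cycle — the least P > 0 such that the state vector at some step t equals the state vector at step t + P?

Simulating step by step:
t=0: [44, 75, 78, 73, 67, 54]
t=1: [36, 36, 33, 33, 25, 26]
t=2: [87, 84, 83, 82, 83, 82]
t=3: [59, 60, 57, 61, 56, 56]
t=4: [11, 18, 18, 17, 16, 22]
t=5: [48, 46, 58, 42, 55, 54]
t=6: [57, 35, 37, 43, 45, 24]
t=7: [64, 59, 79, 43, 70, 69]
t=8: [31, 19, 21, 19, 28, 28]
t=9: [64, 75, 69, 82, 69, 75]
t=10: [34, 14, 29, 16, 35, 18]
t=11: [54, 78, 55, 80, 55, 80]
t=12: [42, 30, 41, 32, 42, 31]
t=13: [87, 71, 87, 72, 87, 72]
t=14: [31, 59, 31, 60, 32, 60]
t=15: [29, 78, 29, 78, 29, 78]
t=16: [51, 78, 51, 78, 51, 78]
t=17: [41, 39, 41, 39, 41, 39]
t=18: [73, 70, 73, 70, 73, 70]
t=19: [19, 25, 19, 25, 19, 25]
t=20: [71, 60, 71, 60, 71, 60]
t=21: [13, 19, 13, 19, 13, 19]
t=22: [53, 42, 53, 42, 53, 42]
t=23: [59, 39, 59, 39, 59, 39]
t=24: [63, 27, 63, 27, 63, 27]
t=25: [65, 18, 65, 18, 65, 18]
t=26: [43, 13, 43, 13, 43, 13]
t=27: [43, 58, 43, 58, 43, 58]
t=28: [27, 54, 27, 54, 27, 54]
t=29: [40, 70, 40, 70, 40, 70]
t=30: [28, 61, 28, 61, 28, 61]
t=31: [24, 69, 24, 69, 24, 69]
t=32: [26, 60, 26, 60, 26, 60]
t=33: [25, 64, 25, 64, 25, 64]
t=34: [15, 60, 15, 60, 15, 60]
t=35: [18, 38, 18, 38, 18, 38]
t=36: [73, 58, 73, 58, 73, 58]
t=37: [19, 25, 19, 25, 19, 25]

Answer: 18
Key observation: The state at step 19, [19, 25, 19, 25, 19, 25], reappears at step 37 — and no state repeats earlier — so the cycle the system enters has period 18.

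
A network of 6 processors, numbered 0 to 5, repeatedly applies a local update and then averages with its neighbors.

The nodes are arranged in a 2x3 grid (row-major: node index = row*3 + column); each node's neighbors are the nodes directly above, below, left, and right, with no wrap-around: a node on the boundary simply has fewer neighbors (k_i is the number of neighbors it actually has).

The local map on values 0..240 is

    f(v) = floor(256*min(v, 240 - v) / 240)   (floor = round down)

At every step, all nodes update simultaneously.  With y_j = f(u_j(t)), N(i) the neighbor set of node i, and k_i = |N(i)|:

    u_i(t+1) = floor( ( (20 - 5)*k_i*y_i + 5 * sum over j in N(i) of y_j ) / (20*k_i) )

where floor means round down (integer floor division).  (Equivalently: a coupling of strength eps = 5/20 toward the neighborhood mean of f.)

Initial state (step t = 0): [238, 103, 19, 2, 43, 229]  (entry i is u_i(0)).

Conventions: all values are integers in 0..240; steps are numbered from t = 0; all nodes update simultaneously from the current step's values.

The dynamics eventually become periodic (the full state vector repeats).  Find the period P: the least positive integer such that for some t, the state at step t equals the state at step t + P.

Simulating step by step:
t=0: [238, 103, 19, 2, 43, 229]
t=1: [15, 87, 30, 7, 43, 16]
t=2: [24, 76, 37, 12, 43, 22]
t=3: [30, 69, 42, 17, 43, 27]
t=4: [35, 64, 45, 23, 43, 32]
t=5: [39, 61, 48, 28, 44, 37]
t=6: [42, 60, 51, 32, 45, 41]
t=7: [45, 60, 53, 37, 47, 45]
t=8: [48, 60, 56, 41, 50, 49]
t=9: [51, 61, 58, 45, 53, 53]
t=10: [54, 63, 60, 49, 56, 56]
t=11: [57, 65, 63, 53, 59, 59]
t=12: [60, 67, 66, 57, 62, 62]
t=13: [64, 69, 69, 61, 65, 66]
t=14: [68, 72, 72, 65, 69, 70]
t=15: [72, 75, 75, 69, 73, 74]
t=16: [76, 79, 79, 73, 77, 78]
t=17: [80, 83, 83, 78, 81, 83]
t=18: [85, 87, 88, 83, 86, 87]
t=19: [90, 91, 92, 88, 90, 92]
t=20: [95, 96, 97, 93, 96, 97]
t=21: [100, 102, 102, 99, 101, 102]
t=22: [106, 107, 108, 105, 107, 107]
t=23: [113, 114, 114, 112, 113, 114]
t=24: [120, 120, 121, 119, 120, 120]
t=25: [127, 127, 126, 126, 127, 127]
t=26: [120, 120, 120, 120, 120, 120]
t=27: [128, 128, 128, 128, 128, 128]
t=28: [119, 119, 119, 119, 119, 119]
t=29: [126, 126, 126, 126, 126, 126]
t=30: [121, 121, 121, 121, 121, 121]
t=31: [126, 126, 126, 126, 126, 126]

Answer: 2
Key observation: The state at step 29, [126, 126, 126, 126, 126, 126], reappears at step 31 — and no state repeats earlier — so the cycle the system enters has period 2.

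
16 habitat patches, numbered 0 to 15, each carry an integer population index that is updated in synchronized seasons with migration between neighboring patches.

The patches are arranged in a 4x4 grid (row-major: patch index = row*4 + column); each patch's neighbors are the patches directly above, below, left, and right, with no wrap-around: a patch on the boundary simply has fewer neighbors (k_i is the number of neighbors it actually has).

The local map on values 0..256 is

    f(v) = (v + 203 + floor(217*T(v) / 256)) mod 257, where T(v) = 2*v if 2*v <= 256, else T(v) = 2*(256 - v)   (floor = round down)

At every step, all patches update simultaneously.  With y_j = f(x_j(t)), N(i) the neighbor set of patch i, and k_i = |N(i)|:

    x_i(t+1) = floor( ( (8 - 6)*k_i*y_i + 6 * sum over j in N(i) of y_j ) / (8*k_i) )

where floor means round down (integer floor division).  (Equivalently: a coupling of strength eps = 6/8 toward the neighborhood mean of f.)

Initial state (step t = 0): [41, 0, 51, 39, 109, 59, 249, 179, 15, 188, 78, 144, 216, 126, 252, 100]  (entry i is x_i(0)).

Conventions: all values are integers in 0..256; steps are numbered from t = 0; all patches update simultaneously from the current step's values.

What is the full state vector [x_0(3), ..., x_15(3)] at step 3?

Answer: [190, 164, 131, 156, 155, 180, 191, 157, 161, 143, 158, 244, 159, 145, 193, 213]

Derivation:
t=0: [41, 0, 51, 39, 109, 59, 249, 179, 15, 188, 78, 144, 216, 126, 252, 100]
t=1: [179, 111, 135, 139, 160, 194, 163, 133, 240, 162, 166, 162, 158, 177, 150, 138]
t=2: [159, 193, 77, 28, 181, 112, 60, 18, 61, 137, 10, 18, 179, 74, 77, 17]
t=3: [190, 164, 131, 156, 155, 180, 191, 157, 161, 143, 158, 244, 159, 145, 193, 213]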